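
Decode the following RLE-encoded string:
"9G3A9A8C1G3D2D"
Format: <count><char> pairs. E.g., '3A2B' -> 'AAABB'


Expanding each <count><char> pair:
  9G -> 'GGGGGGGGG'
  3A -> 'AAA'
  9A -> 'AAAAAAAAA'
  8C -> 'CCCCCCCC'
  1G -> 'G'
  3D -> 'DDD'
  2D -> 'DD'

Decoded = GGGGGGGGGAAAAAAAAAAAACCCCCCCCGDDDDD


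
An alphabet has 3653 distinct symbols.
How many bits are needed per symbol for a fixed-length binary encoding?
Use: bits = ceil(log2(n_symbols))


log2(3653) = 11.8349
Bracket: 2^11 = 2048 < 3653 <= 2^12 = 4096
So ceil(log2(3653)) = 12

bits = ceil(log2(3653)) = ceil(11.8349) = 12 bits


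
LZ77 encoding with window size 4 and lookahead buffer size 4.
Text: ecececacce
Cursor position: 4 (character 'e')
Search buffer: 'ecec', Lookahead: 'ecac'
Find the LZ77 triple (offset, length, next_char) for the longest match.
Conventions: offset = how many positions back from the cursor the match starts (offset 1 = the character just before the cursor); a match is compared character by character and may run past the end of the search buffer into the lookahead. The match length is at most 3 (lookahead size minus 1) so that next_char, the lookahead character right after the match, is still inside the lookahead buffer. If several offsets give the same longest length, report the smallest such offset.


Try each offset into the search buffer:
  offset=1 (pos 3, char 'c'): match length 0
  offset=2 (pos 2, char 'e'): match length 2
  offset=3 (pos 1, char 'c'): match length 0
  offset=4 (pos 0, char 'e'): match length 2
Longest match has length 2, found at offsets 2, 4; take the smallest, offset 2.
next_char = character at position 4 + 2 = 6 -> 'a'

Best match: offset=2, length=2 (matching 'ec' starting at position 2)
LZ77 triple: (2, 2, 'a')


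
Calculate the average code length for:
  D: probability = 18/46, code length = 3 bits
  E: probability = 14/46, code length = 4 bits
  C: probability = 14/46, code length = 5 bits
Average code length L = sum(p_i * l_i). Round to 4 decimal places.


Weighted contributions p_i * l_i:
  D: (18/46) * 3 = 54/46
  E: (14/46) * 4 = 56/46
  C: (14/46) * 5 = 70/46
Sum = (54 + 56 + 70)/46 = 180/46

L = 180/46 = 3.9130 bits/symbol


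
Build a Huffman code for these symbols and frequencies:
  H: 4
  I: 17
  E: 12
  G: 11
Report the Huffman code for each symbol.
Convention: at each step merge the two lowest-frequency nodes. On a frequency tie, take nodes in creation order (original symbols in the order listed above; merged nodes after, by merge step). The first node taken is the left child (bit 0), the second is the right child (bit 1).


Huffman tree construction:
Step 1: Merge H(4) + G(11) = 15
Step 2: Merge E(12) + (H+G)(15) = 27
Step 3: Merge I(17) + (E+(H+G))(27) = 44
Read each symbol's code off the tree from the root (left child = 0, right child = 1).

Codes:
  H: 110 (length 3)
  I: 0 (length 1)
  E: 10 (length 2)
  G: 111 (length 3)
Average code length: 86/44 = 1.9545 bits/symbol


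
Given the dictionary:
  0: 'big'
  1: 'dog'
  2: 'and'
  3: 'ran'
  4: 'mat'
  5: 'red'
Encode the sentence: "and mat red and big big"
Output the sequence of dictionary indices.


Look up each word in the dictionary:
  'and' -> 2
  'mat' -> 4
  'red' -> 5
  'and' -> 2
  'big' -> 0
  'big' -> 0

Encoded: [2, 4, 5, 2, 0, 0]


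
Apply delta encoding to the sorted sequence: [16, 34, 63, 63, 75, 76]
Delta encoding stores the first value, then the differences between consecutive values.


First value: 16
Deltas:
  34 - 16 = 18
  63 - 34 = 29
  63 - 63 = 0
  75 - 63 = 12
  76 - 75 = 1


Delta encoded: [16, 18, 29, 0, 12, 1]


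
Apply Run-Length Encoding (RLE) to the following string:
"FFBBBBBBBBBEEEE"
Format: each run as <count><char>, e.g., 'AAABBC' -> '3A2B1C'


Scanning runs left to right:
  i=0: run of 'F' x 2 -> '2F'
  i=2: run of 'B' x 9 -> '9B'
  i=11: run of 'E' x 4 -> '4E'

RLE = 2F9B4E


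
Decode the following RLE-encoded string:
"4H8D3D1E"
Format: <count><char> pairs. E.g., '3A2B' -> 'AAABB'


Expanding each <count><char> pair:
  4H -> 'HHHH'
  8D -> 'DDDDDDDD'
  3D -> 'DDD'
  1E -> 'E'

Decoded = HHHHDDDDDDDDDDDE


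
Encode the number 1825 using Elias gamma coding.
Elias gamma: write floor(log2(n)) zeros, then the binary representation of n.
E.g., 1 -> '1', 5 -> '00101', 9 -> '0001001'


num_bits = floor(log2(1825)) + 1 = 11
leading_zeros = num_bits - 1 = 10
binary(1825) = 11100100001

Elias gamma(1825) = '0000000000' + '11100100001' = 000000000011100100001 (21 bits)


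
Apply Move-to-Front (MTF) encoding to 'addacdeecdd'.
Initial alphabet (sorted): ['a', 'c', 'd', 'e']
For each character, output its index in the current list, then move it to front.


MTF encoding:
'a': index 0 in ['a', 'c', 'd', 'e'] -> ['a', 'c', 'd', 'e']
'd': index 2 in ['a', 'c', 'd', 'e'] -> ['d', 'a', 'c', 'e']
'd': index 0 in ['d', 'a', 'c', 'e'] -> ['d', 'a', 'c', 'e']
'a': index 1 in ['d', 'a', 'c', 'e'] -> ['a', 'd', 'c', 'e']
'c': index 2 in ['a', 'd', 'c', 'e'] -> ['c', 'a', 'd', 'e']
'd': index 2 in ['c', 'a', 'd', 'e'] -> ['d', 'c', 'a', 'e']
'e': index 3 in ['d', 'c', 'a', 'e'] -> ['e', 'd', 'c', 'a']
'e': index 0 in ['e', 'd', 'c', 'a'] -> ['e', 'd', 'c', 'a']
'c': index 2 in ['e', 'd', 'c', 'a'] -> ['c', 'e', 'd', 'a']
'd': index 2 in ['c', 'e', 'd', 'a'] -> ['d', 'c', 'e', 'a']
'd': index 0 in ['d', 'c', 'e', 'a'] -> ['d', 'c', 'e', 'a']


Output: [0, 2, 0, 1, 2, 2, 3, 0, 2, 2, 0]


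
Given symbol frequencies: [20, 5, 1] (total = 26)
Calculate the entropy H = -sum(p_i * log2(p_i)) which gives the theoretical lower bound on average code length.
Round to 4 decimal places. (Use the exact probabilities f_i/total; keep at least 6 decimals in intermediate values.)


Per-symbol terms -p_i * log2(p_i) with p_i = f_i/26:
  p = 20/26 = 0.769231: log2(p) = -0.378512, -p*log2(p) = 0.291163
  p = 5/26 = 0.192308: log2(p) = -2.378512, -p*log2(p) = 0.457406
  p = 1/26 = 0.038462: log2(p) = -4.700440, -p*log2(p) = 0.180786
H = 0.291163 + 0.457406 + 0.180786 = 0.929355

H = 0.9294 bits/symbol


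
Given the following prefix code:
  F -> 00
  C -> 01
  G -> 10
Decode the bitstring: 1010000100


Decoding step by step:
Bits 10 -> G
Bits 10 -> G
Bits 00 -> F
Bits 01 -> C
Bits 00 -> F


Decoded message: GGFCF


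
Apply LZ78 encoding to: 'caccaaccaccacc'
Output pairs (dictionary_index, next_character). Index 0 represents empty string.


LZ78 encoding steps:
Dictionary: {0: ''}
Step 1: w='' (idx 0), next='c' -> output (0, 'c'), add 'c' as idx 1
Step 2: w='' (idx 0), next='a' -> output (0, 'a'), add 'a' as idx 2
Step 3: w='c' (idx 1), next='c' -> output (1, 'c'), add 'cc' as idx 3
Step 4: w='a' (idx 2), next='a' -> output (2, 'a'), add 'aa' as idx 4
Step 5: w='cc' (idx 3), next='a' -> output (3, 'a'), add 'cca' as idx 5
Step 6: w='cca' (idx 5), next='c' -> output (5, 'c'), add 'ccac' as idx 6
Step 7: w='c' (idx 1), end of input -> output (1, '')


Encoded: [(0, 'c'), (0, 'a'), (1, 'c'), (2, 'a'), (3, 'a'), (5, 'c'), (1, '')]


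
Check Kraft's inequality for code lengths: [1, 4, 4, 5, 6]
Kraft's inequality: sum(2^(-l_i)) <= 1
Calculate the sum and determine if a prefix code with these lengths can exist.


Sum = 2^(-1) + 2^(-4) + 2^(-4) + 2^(-5) + 2^(-6)
    = 0.5 + 0.0625 + 0.0625 + 0.03125 + 0.015625
    = 43/64 = 0.671875
Since 0.671875 <= 1, Kraft's inequality IS satisfied.
A prefix code with these lengths CAN exist.

Kraft sum = 0.671875. Satisfied.


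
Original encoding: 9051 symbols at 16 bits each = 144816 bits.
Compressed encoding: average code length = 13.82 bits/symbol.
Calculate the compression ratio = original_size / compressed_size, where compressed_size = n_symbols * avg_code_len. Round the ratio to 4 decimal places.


original_size = n_symbols * orig_bits = 9051 * 16 = 144816 bits
compressed_size = n_symbols * avg_code_len = 9051 * 13.82 = 125084.82 bits
ratio = original_size / compressed_size = 144816 / 125084.82 = 1.1577

Compression ratio = 1.1577


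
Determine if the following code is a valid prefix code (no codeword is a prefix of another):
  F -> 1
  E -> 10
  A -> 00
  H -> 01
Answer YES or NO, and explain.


Checking each pair (does one codeword prefix another?):
  F='1' vs E='10': prefix -- VIOLATION

NO -- this is NOT a valid prefix code. F (1) is a prefix of E (10).


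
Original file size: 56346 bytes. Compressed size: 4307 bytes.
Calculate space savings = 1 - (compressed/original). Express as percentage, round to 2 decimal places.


ratio = compressed/original = 4307/56346 = 0.076438
savings = 1 - ratio = 1 - 0.076438 = 0.923562
as a percentage: 0.923562 * 100 = 92.36%

Space savings = 1 - 4307/56346 = 92.36%


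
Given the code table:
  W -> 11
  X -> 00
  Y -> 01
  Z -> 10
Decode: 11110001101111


Decoding:
11 -> W
11 -> W
00 -> X
01 -> Y
10 -> Z
11 -> W
11 -> W


Result: WWXYZWW


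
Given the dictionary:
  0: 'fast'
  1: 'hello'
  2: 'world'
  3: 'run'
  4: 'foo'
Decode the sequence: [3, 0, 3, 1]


Look up each index in the dictionary:
  3 -> 'run'
  0 -> 'fast'
  3 -> 'run'
  1 -> 'hello'

Decoded: "run fast run hello"


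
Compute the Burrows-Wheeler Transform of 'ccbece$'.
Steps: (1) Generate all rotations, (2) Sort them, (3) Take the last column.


Rotations (sorted):
  0: $ccbece -> last char: e
  1: bece$cc -> last char: c
  2: cbece$c -> last char: c
  3: ccbece$ -> last char: $
  4: ce$ccbe -> last char: e
  5: e$ccbec -> last char: c
  6: ece$ccb -> last char: b


BWT = ecc$ecb


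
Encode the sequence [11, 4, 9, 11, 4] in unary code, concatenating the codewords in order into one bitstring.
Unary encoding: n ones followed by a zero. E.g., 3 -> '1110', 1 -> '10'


Encode each number as n ones followed by a terminating 0:
  11 -> 111111111110 (12 bits)
  4 -> 11110 (5 bits)
  9 -> 1111111110 (10 bits)
  11 -> 111111111110 (12 bits)
  4 -> 11110 (5 bits)
Total length = 12 + 5 + 10 + 12 + 5 = 44 bits.

Unary([11, 4, 9, 11, 4]) = 11111111111011110111111111011111111111011110 (44 bits)


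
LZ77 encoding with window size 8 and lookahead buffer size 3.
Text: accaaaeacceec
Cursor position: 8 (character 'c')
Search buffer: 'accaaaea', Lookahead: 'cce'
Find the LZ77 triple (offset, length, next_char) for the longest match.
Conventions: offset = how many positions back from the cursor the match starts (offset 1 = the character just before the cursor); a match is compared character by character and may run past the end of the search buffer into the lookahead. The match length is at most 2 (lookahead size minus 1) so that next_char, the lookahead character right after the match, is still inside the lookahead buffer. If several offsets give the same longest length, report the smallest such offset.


Try each offset into the search buffer:
  offset=1 (pos 7, char 'a'): match length 0
  offset=2 (pos 6, char 'e'): match length 0
  offset=3 (pos 5, char 'a'): match length 0
  offset=4 (pos 4, char 'a'): match length 0
  offset=5 (pos 3, char 'a'): match length 0
  offset=6 (pos 2, char 'c'): match length 1
  offset=7 (pos 1, char 'c'): match length 2
  offset=8 (pos 0, char 'a'): match length 0
Longest match has length 2 at offset 7.
next_char = character at position 8 + 2 = 10 -> 'e'

Best match: offset=7, length=2 (matching 'cc' starting at position 1)
LZ77 triple: (7, 2, 'e')


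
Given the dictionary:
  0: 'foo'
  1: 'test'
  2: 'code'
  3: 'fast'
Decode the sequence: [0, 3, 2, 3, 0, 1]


Look up each index in the dictionary:
  0 -> 'foo'
  3 -> 'fast'
  2 -> 'code'
  3 -> 'fast'
  0 -> 'foo'
  1 -> 'test'

Decoded: "foo fast code fast foo test"


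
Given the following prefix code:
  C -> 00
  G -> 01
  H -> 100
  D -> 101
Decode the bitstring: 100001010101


Decoding step by step:
Bits 100 -> H
Bits 00 -> C
Bits 101 -> D
Bits 01 -> G
Bits 01 -> G


Decoded message: HCDGG


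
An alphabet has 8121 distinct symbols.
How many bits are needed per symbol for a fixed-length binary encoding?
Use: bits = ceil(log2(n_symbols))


log2(8121) = 12.9874
Bracket: 2^12 = 4096 < 8121 <= 2^13 = 8192
So ceil(log2(8121)) = 13

bits = ceil(log2(8121)) = ceil(12.9874) = 13 bits


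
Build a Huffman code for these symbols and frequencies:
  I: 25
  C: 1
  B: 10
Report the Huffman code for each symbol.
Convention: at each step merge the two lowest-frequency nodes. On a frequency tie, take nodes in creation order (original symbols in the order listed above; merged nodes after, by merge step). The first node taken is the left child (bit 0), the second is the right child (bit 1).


Huffman tree construction:
Step 1: Merge C(1) + B(10) = 11
Step 2: Merge (C+B)(11) + I(25) = 36
Read each symbol's code off the tree from the root (left child = 0, right child = 1).

Codes:
  I: 1 (length 1)
  C: 00 (length 2)
  B: 01 (length 2)
Average code length: 47/36 = 1.3056 bits/symbol


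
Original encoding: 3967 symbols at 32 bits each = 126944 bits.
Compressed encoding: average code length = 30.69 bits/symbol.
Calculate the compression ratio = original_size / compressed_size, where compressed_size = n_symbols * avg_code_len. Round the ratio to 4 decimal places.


original_size = n_symbols * orig_bits = 3967 * 32 = 126944 bits
compressed_size = n_symbols * avg_code_len = 3967 * 30.69 = 121747.23 bits
ratio = original_size / compressed_size = 126944 / 121747.23 = 1.0427

Compression ratio = 1.0427


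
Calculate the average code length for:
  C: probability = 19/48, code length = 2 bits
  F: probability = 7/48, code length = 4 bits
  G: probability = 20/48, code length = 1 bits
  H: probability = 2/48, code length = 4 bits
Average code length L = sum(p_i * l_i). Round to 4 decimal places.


Weighted contributions p_i * l_i:
  C: (19/48) * 2 = 38/48
  F: (7/48) * 4 = 28/48
  G: (20/48) * 1 = 20/48
  H: (2/48) * 4 = 8/48
Sum = (38 + 28 + 20 + 8)/48 = 94/48

L = 94/48 = 1.9583 bits/symbol


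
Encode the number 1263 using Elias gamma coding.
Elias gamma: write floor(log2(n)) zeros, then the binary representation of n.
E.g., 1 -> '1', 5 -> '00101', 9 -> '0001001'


num_bits = floor(log2(1263)) + 1 = 11
leading_zeros = num_bits - 1 = 10
binary(1263) = 10011101111

Elias gamma(1263) = '0000000000' + '10011101111' = 000000000010011101111 (21 bits)


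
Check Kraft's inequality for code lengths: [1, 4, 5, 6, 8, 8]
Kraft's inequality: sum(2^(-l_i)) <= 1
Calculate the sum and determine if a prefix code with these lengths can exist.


Sum = 2^(-1) + 2^(-4) + 2^(-5) + 2^(-6) + 2^(-8) + 2^(-8)
    = 0.5 + 0.0625 + 0.03125 + 0.015625 + 0.00390625 + 0.00390625
    = 158/256 = 0.6171875
Since 0.6171875 <= 1, Kraft's inequality IS satisfied.
A prefix code with these lengths CAN exist.

Kraft sum = 0.6171875. Satisfied.


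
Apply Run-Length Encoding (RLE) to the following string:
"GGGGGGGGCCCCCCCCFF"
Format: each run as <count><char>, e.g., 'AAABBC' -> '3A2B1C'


Scanning runs left to right:
  i=0: run of 'G' x 8 -> '8G'
  i=8: run of 'C' x 8 -> '8C'
  i=16: run of 'F' x 2 -> '2F'

RLE = 8G8C2F


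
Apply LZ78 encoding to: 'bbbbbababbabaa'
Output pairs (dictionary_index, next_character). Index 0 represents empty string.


LZ78 encoding steps:
Dictionary: {0: ''}
Step 1: w='' (idx 0), next='b' -> output (0, 'b'), add 'b' as idx 1
Step 2: w='b' (idx 1), next='b' -> output (1, 'b'), add 'bb' as idx 2
Step 3: w='bb' (idx 2), next='a' -> output (2, 'a'), add 'bba' as idx 3
Step 4: w='b' (idx 1), next='a' -> output (1, 'a'), add 'ba' as idx 4
Step 5: w='bba' (idx 3), next='b' -> output (3, 'b'), add 'bbab' as idx 5
Step 6: w='' (idx 0), next='a' -> output (0, 'a'), add 'a' as idx 6
Step 7: w='a' (idx 6), end of input -> output (6, '')


Encoded: [(0, 'b'), (1, 'b'), (2, 'a'), (1, 'a'), (3, 'b'), (0, 'a'), (6, '')]


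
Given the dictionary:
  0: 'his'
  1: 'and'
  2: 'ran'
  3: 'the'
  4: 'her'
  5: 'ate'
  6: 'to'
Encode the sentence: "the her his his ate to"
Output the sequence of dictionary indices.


Look up each word in the dictionary:
  'the' -> 3
  'her' -> 4
  'his' -> 0
  'his' -> 0
  'ate' -> 5
  'to' -> 6

Encoded: [3, 4, 0, 0, 5, 6]


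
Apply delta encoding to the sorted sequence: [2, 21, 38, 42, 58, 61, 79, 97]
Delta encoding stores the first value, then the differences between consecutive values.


First value: 2
Deltas:
  21 - 2 = 19
  38 - 21 = 17
  42 - 38 = 4
  58 - 42 = 16
  61 - 58 = 3
  79 - 61 = 18
  97 - 79 = 18


Delta encoded: [2, 19, 17, 4, 16, 3, 18, 18]


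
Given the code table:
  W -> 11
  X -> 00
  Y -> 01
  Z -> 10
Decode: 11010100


Decoding:
11 -> W
01 -> Y
01 -> Y
00 -> X


Result: WYYX


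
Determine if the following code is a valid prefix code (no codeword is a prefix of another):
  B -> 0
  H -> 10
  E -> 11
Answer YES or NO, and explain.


Checking each pair (does one codeword prefix another?):
  B='0' vs H='10': no prefix
  B='0' vs E='11': no prefix
  H='10' vs B='0': no prefix
  H='10' vs E='11': no prefix
  E='11' vs B='0': no prefix
  E='11' vs H='10': no prefix
No violation found over all pairs.

YES -- this is a valid prefix code. No codeword is a prefix of any other codeword.


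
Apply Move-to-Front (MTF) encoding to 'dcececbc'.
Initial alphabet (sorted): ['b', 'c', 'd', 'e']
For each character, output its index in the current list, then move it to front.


MTF encoding:
'd': index 2 in ['b', 'c', 'd', 'e'] -> ['d', 'b', 'c', 'e']
'c': index 2 in ['d', 'b', 'c', 'e'] -> ['c', 'd', 'b', 'e']
'e': index 3 in ['c', 'd', 'b', 'e'] -> ['e', 'c', 'd', 'b']
'c': index 1 in ['e', 'c', 'd', 'b'] -> ['c', 'e', 'd', 'b']
'e': index 1 in ['c', 'e', 'd', 'b'] -> ['e', 'c', 'd', 'b']
'c': index 1 in ['e', 'c', 'd', 'b'] -> ['c', 'e', 'd', 'b']
'b': index 3 in ['c', 'e', 'd', 'b'] -> ['b', 'c', 'e', 'd']
'c': index 1 in ['b', 'c', 'e', 'd'] -> ['c', 'b', 'e', 'd']


Output: [2, 2, 3, 1, 1, 1, 3, 1]


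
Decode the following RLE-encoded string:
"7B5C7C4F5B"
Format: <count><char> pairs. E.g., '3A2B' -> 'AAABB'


Expanding each <count><char> pair:
  7B -> 'BBBBBBB'
  5C -> 'CCCCC'
  7C -> 'CCCCCCC'
  4F -> 'FFFF'
  5B -> 'BBBBB'

Decoded = BBBBBBBCCCCCCCCCCCCFFFFBBBBB


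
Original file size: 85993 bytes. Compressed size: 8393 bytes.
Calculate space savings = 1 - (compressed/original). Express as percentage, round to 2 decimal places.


ratio = compressed/original = 8393/85993 = 0.097601
savings = 1 - ratio = 1 - 0.097601 = 0.902399
as a percentage: 0.902399 * 100 = 90.24%

Space savings = 1 - 8393/85993 = 90.24%


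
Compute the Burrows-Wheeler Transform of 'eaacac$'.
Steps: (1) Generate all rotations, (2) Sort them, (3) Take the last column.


Rotations (sorted):
  0: $eaacac -> last char: c
  1: aacac$e -> last char: e
  2: ac$eaac -> last char: c
  3: acac$ea -> last char: a
  4: c$eaaca -> last char: a
  5: cac$eaa -> last char: a
  6: eaacac$ -> last char: $


BWT = cecaaa$


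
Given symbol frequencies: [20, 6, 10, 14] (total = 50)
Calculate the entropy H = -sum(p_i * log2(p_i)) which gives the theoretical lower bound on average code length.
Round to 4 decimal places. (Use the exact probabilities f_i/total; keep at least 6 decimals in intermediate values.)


Per-symbol terms -p_i * log2(p_i) with p_i = f_i/50:
  p = 20/50 = 0.400000: log2(p) = -1.321928, -p*log2(p) = 0.528771
  p = 6/50 = 0.120000: log2(p) = -3.058894, -p*log2(p) = 0.367067
  p = 10/50 = 0.200000: log2(p) = -2.321928, -p*log2(p) = 0.464386
  p = 14/50 = 0.280000: log2(p) = -1.836501, -p*log2(p) = 0.514220
H = 0.528771 + 0.367067 + 0.464386 + 0.514220 = 1.874444

H = 1.8744 bits/symbol


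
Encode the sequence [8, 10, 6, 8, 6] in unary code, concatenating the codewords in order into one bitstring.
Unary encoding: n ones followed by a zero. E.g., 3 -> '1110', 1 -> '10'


Encode each number as n ones followed by a terminating 0:
  8 -> 111111110 (9 bits)
  10 -> 11111111110 (11 bits)
  6 -> 1111110 (7 bits)
  8 -> 111111110 (9 bits)
  6 -> 1111110 (7 bits)
Total length = 9 + 11 + 7 + 9 + 7 = 43 bits.

Unary([8, 10, 6, 8, 6]) = 1111111101111111111011111101111111101111110 (43 bits)


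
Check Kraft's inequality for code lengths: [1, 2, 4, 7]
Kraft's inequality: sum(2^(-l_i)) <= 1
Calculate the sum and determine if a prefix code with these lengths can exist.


Sum = 2^(-1) + 2^(-2) + 2^(-4) + 2^(-7)
    = 0.5 + 0.25 + 0.0625 + 0.0078125
    = 105/128 = 0.8203125
Since 0.8203125 <= 1, Kraft's inequality IS satisfied.
A prefix code with these lengths CAN exist.

Kraft sum = 0.8203125. Satisfied.


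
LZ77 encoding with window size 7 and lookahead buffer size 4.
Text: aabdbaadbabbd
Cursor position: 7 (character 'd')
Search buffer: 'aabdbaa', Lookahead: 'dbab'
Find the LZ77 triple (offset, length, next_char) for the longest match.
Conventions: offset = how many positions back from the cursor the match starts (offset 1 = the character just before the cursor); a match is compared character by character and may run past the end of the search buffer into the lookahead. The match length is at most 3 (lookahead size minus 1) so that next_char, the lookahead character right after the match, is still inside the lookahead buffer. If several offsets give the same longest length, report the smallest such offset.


Try each offset into the search buffer:
  offset=1 (pos 6, char 'a'): match length 0
  offset=2 (pos 5, char 'a'): match length 0
  offset=3 (pos 4, char 'b'): match length 0
  offset=4 (pos 3, char 'd'): match length 3
  offset=5 (pos 2, char 'b'): match length 0
  offset=6 (pos 1, char 'a'): match length 0
  offset=7 (pos 0, char 'a'): match length 0
Longest match has length 3 at offset 4.
next_char = character at position 7 + 3 = 10 -> 'b'

Best match: offset=4, length=3 (matching 'dba' starting at position 3)
LZ77 triple: (4, 3, 'b')


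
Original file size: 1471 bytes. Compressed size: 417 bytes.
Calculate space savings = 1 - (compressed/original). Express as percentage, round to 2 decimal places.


ratio = compressed/original = 417/1471 = 0.283481
savings = 1 - ratio = 1 - 0.283481 = 0.716519
as a percentage: 0.716519 * 100 = 71.65%

Space savings = 1 - 417/1471 = 71.65%


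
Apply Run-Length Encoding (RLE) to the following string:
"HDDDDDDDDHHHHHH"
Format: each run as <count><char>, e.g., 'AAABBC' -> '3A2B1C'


Scanning runs left to right:
  i=0: run of 'H' x 1 -> '1H'
  i=1: run of 'D' x 8 -> '8D'
  i=9: run of 'H' x 6 -> '6H'

RLE = 1H8D6H


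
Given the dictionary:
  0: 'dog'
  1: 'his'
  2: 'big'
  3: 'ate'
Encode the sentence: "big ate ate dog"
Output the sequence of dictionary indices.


Look up each word in the dictionary:
  'big' -> 2
  'ate' -> 3
  'ate' -> 3
  'dog' -> 0

Encoded: [2, 3, 3, 0]


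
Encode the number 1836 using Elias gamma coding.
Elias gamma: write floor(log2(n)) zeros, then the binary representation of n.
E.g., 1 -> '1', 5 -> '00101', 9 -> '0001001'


num_bits = floor(log2(1836)) + 1 = 11
leading_zeros = num_bits - 1 = 10
binary(1836) = 11100101100

Elias gamma(1836) = '0000000000' + '11100101100' = 000000000011100101100 (21 bits)


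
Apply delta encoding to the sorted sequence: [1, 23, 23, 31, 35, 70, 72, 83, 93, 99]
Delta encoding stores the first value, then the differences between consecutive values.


First value: 1
Deltas:
  23 - 1 = 22
  23 - 23 = 0
  31 - 23 = 8
  35 - 31 = 4
  70 - 35 = 35
  72 - 70 = 2
  83 - 72 = 11
  93 - 83 = 10
  99 - 93 = 6


Delta encoded: [1, 22, 0, 8, 4, 35, 2, 11, 10, 6]


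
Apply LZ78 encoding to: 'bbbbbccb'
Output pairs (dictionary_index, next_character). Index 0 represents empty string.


LZ78 encoding steps:
Dictionary: {0: ''}
Step 1: w='' (idx 0), next='b' -> output (0, 'b'), add 'b' as idx 1
Step 2: w='b' (idx 1), next='b' -> output (1, 'b'), add 'bb' as idx 2
Step 3: w='bb' (idx 2), next='c' -> output (2, 'c'), add 'bbc' as idx 3
Step 4: w='' (idx 0), next='c' -> output (0, 'c'), add 'c' as idx 4
Step 5: w='b' (idx 1), end of input -> output (1, '')


Encoded: [(0, 'b'), (1, 'b'), (2, 'c'), (0, 'c'), (1, '')]


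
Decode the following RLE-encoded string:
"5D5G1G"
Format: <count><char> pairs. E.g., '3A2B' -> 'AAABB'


Expanding each <count><char> pair:
  5D -> 'DDDDD'
  5G -> 'GGGGG'
  1G -> 'G'

Decoded = DDDDDGGGGGG


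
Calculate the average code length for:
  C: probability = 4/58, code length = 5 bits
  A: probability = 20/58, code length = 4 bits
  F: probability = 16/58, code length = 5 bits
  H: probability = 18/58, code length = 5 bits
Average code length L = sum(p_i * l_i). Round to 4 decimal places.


Weighted contributions p_i * l_i:
  C: (4/58) * 5 = 20/58
  A: (20/58) * 4 = 80/58
  F: (16/58) * 5 = 80/58
  H: (18/58) * 5 = 90/58
Sum = (20 + 80 + 80 + 90)/58 = 270/58

L = 270/58 = 4.6552 bits/symbol


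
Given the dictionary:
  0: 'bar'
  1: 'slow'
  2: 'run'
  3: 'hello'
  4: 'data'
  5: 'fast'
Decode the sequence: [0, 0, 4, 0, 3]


Look up each index in the dictionary:
  0 -> 'bar'
  0 -> 'bar'
  4 -> 'data'
  0 -> 'bar'
  3 -> 'hello'

Decoded: "bar bar data bar hello"


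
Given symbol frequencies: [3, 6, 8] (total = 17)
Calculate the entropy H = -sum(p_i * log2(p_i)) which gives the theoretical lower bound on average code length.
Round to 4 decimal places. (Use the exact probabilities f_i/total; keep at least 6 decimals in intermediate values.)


Per-symbol terms -p_i * log2(p_i) with p_i = f_i/17:
  p = 3/17 = 0.176471: log2(p) = -2.502500, -p*log2(p) = 0.441618
  p = 6/17 = 0.352941: log2(p) = -1.502500, -p*log2(p) = 0.530294
  p = 8/17 = 0.470588: log2(p) = -1.087463, -p*log2(p) = 0.511747
H = 0.441618 + 0.530294 + 0.511747 = 1.483659

H = 1.4837 bits/symbol


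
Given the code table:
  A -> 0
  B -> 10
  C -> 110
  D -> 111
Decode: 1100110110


Decoding:
110 -> C
0 -> A
110 -> C
110 -> C


Result: CACC


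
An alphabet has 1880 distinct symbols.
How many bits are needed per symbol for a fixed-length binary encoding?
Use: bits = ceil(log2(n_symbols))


log2(1880) = 10.8765
Bracket: 2^10 = 1024 < 1880 <= 2^11 = 2048
So ceil(log2(1880)) = 11

bits = ceil(log2(1880)) = ceil(10.8765) = 11 bits


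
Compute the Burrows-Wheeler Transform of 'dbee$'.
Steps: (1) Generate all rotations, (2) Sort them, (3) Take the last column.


Rotations (sorted):
  0: $dbee -> last char: e
  1: bee$d -> last char: d
  2: dbee$ -> last char: $
  3: e$dbe -> last char: e
  4: ee$db -> last char: b


BWT = ed$eb


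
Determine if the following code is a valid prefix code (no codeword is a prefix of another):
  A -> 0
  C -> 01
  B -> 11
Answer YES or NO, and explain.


Checking each pair (does one codeword prefix another?):
  A='0' vs C='01': prefix -- VIOLATION

NO -- this is NOT a valid prefix code. A (0) is a prefix of C (01).


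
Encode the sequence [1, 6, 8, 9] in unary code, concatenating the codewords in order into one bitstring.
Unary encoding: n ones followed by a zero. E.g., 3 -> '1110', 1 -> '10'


Encode each number as n ones followed by a terminating 0:
  1 -> 10 (2 bits)
  6 -> 1111110 (7 bits)
  8 -> 111111110 (9 bits)
  9 -> 1111111110 (10 bits)
Total length = 2 + 7 + 9 + 10 = 28 bits.

Unary([1, 6, 8, 9]) = 1011111101111111101111111110 (28 bits)


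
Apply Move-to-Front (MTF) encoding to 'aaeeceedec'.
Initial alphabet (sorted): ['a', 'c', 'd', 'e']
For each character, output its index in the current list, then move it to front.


MTF encoding:
'a': index 0 in ['a', 'c', 'd', 'e'] -> ['a', 'c', 'd', 'e']
'a': index 0 in ['a', 'c', 'd', 'e'] -> ['a', 'c', 'd', 'e']
'e': index 3 in ['a', 'c', 'd', 'e'] -> ['e', 'a', 'c', 'd']
'e': index 0 in ['e', 'a', 'c', 'd'] -> ['e', 'a', 'c', 'd']
'c': index 2 in ['e', 'a', 'c', 'd'] -> ['c', 'e', 'a', 'd']
'e': index 1 in ['c', 'e', 'a', 'd'] -> ['e', 'c', 'a', 'd']
'e': index 0 in ['e', 'c', 'a', 'd'] -> ['e', 'c', 'a', 'd']
'd': index 3 in ['e', 'c', 'a', 'd'] -> ['d', 'e', 'c', 'a']
'e': index 1 in ['d', 'e', 'c', 'a'] -> ['e', 'd', 'c', 'a']
'c': index 2 in ['e', 'd', 'c', 'a'] -> ['c', 'e', 'd', 'a']


Output: [0, 0, 3, 0, 2, 1, 0, 3, 1, 2]


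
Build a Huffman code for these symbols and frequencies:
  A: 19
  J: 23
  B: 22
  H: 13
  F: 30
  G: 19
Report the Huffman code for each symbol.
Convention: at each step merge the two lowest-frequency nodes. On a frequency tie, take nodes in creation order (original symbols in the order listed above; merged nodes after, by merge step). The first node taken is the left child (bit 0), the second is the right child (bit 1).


Huffman tree construction:
Step 1: Merge H(13) + A(19) = 32
Step 2: Merge G(19) + B(22) = 41
Step 3: Merge J(23) + F(30) = 53
Step 4: Merge (H+A)(32) + (G+B)(41) = 73
Step 5: Merge (J+F)(53) + ((H+A)+(G+B))(73) = 126
Read each symbol's code off the tree from the root (left child = 0, right child = 1).

Codes:
  A: 101 (length 3)
  J: 00 (length 2)
  B: 111 (length 3)
  H: 100 (length 3)
  F: 01 (length 2)
  G: 110 (length 3)
Average code length: 325/126 = 2.5794 bits/symbol


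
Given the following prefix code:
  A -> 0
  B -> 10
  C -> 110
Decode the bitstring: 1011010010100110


Decoding step by step:
Bits 10 -> B
Bits 110 -> C
Bits 10 -> B
Bits 0 -> A
Bits 10 -> B
Bits 10 -> B
Bits 0 -> A
Bits 110 -> C


Decoded message: BCBABBAC


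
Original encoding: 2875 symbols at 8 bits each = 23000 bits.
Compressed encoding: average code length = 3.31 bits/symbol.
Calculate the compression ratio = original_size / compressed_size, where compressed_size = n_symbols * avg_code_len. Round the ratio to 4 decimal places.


original_size = n_symbols * orig_bits = 2875 * 8 = 23000 bits
compressed_size = n_symbols * avg_code_len = 2875 * 3.31 = 9516.25 bits
ratio = original_size / compressed_size = 23000 / 9516.25 = 2.4169

Compression ratio = 2.4169


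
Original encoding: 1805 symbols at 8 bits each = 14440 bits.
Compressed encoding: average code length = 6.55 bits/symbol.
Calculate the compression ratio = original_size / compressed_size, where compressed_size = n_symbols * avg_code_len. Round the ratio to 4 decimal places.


original_size = n_symbols * orig_bits = 1805 * 8 = 14440 bits
compressed_size = n_symbols * avg_code_len = 1805 * 6.55 = 11822.75 bits
ratio = original_size / compressed_size = 14440 / 11822.75 = 1.2214

Compression ratio = 1.2214


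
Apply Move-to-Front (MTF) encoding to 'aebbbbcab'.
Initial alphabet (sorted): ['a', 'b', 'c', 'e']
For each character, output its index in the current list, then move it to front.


MTF encoding:
'a': index 0 in ['a', 'b', 'c', 'e'] -> ['a', 'b', 'c', 'e']
'e': index 3 in ['a', 'b', 'c', 'e'] -> ['e', 'a', 'b', 'c']
'b': index 2 in ['e', 'a', 'b', 'c'] -> ['b', 'e', 'a', 'c']
'b': index 0 in ['b', 'e', 'a', 'c'] -> ['b', 'e', 'a', 'c']
'b': index 0 in ['b', 'e', 'a', 'c'] -> ['b', 'e', 'a', 'c']
'b': index 0 in ['b', 'e', 'a', 'c'] -> ['b', 'e', 'a', 'c']
'c': index 3 in ['b', 'e', 'a', 'c'] -> ['c', 'b', 'e', 'a']
'a': index 3 in ['c', 'b', 'e', 'a'] -> ['a', 'c', 'b', 'e']
'b': index 2 in ['a', 'c', 'b', 'e'] -> ['b', 'a', 'c', 'e']


Output: [0, 3, 2, 0, 0, 0, 3, 3, 2]


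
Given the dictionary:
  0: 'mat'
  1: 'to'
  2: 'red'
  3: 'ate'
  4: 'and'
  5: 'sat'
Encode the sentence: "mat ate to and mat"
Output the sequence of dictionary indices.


Look up each word in the dictionary:
  'mat' -> 0
  'ate' -> 3
  'to' -> 1
  'and' -> 4
  'mat' -> 0

Encoded: [0, 3, 1, 4, 0]


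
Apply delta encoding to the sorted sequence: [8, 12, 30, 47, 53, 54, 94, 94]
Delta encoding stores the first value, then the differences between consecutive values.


First value: 8
Deltas:
  12 - 8 = 4
  30 - 12 = 18
  47 - 30 = 17
  53 - 47 = 6
  54 - 53 = 1
  94 - 54 = 40
  94 - 94 = 0


Delta encoded: [8, 4, 18, 17, 6, 1, 40, 0]


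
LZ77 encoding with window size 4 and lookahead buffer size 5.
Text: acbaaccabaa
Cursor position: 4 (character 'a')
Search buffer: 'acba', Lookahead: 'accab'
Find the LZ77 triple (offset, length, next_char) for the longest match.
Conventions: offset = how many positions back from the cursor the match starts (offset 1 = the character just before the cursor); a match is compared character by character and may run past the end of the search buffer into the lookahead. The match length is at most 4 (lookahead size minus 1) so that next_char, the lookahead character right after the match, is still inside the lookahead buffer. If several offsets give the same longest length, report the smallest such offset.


Try each offset into the search buffer:
  offset=1 (pos 3, char 'a'): match length 1
  offset=2 (pos 2, char 'b'): match length 0
  offset=3 (pos 1, char 'c'): match length 0
  offset=4 (pos 0, char 'a'): match length 2
Longest match has length 2 at offset 4.
next_char = character at position 4 + 2 = 6 -> 'c'

Best match: offset=4, length=2 (matching 'ac' starting at position 0)
LZ77 triple: (4, 2, 'c')


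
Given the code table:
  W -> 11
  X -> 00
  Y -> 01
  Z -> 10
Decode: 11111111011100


Decoding:
11 -> W
11 -> W
11 -> W
11 -> W
01 -> Y
11 -> W
00 -> X


Result: WWWWYWX


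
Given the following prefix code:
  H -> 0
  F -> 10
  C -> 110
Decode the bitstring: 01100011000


Decoding step by step:
Bits 0 -> H
Bits 110 -> C
Bits 0 -> H
Bits 0 -> H
Bits 110 -> C
Bits 0 -> H
Bits 0 -> H


Decoded message: HCHHCHH


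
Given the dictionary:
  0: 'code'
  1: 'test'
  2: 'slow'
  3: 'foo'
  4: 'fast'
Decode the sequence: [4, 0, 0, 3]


Look up each index in the dictionary:
  4 -> 'fast'
  0 -> 'code'
  0 -> 'code'
  3 -> 'foo'

Decoded: "fast code code foo"


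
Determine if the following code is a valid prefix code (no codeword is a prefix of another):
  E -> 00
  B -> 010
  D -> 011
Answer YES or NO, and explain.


Checking each pair (does one codeword prefix another?):
  E='00' vs B='010': no prefix
  E='00' vs D='011': no prefix
  B='010' vs E='00': no prefix
  B='010' vs D='011': no prefix
  D='011' vs E='00': no prefix
  D='011' vs B='010': no prefix
No violation found over all pairs.

YES -- this is a valid prefix code. No codeword is a prefix of any other codeword.


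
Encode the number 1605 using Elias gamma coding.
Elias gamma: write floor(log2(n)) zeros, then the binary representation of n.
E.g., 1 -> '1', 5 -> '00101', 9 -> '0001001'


num_bits = floor(log2(1605)) + 1 = 11
leading_zeros = num_bits - 1 = 10
binary(1605) = 11001000101

Elias gamma(1605) = '0000000000' + '11001000101' = 000000000011001000101 (21 bits)


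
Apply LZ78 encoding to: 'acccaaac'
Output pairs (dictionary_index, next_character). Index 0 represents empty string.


LZ78 encoding steps:
Dictionary: {0: ''}
Step 1: w='' (idx 0), next='a' -> output (0, 'a'), add 'a' as idx 1
Step 2: w='' (idx 0), next='c' -> output (0, 'c'), add 'c' as idx 2
Step 3: w='c' (idx 2), next='c' -> output (2, 'c'), add 'cc' as idx 3
Step 4: w='a' (idx 1), next='a' -> output (1, 'a'), add 'aa' as idx 4
Step 5: w='a' (idx 1), next='c' -> output (1, 'c'), add 'ac' as idx 5


Encoded: [(0, 'a'), (0, 'c'), (2, 'c'), (1, 'a'), (1, 'c')]


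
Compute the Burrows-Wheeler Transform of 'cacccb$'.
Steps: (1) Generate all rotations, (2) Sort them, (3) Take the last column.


Rotations (sorted):
  0: $cacccb -> last char: b
  1: acccb$c -> last char: c
  2: b$caccc -> last char: c
  3: cacccb$ -> last char: $
  4: cb$cacc -> last char: c
  5: ccb$cac -> last char: c
  6: cccb$ca -> last char: a


BWT = bcc$cca


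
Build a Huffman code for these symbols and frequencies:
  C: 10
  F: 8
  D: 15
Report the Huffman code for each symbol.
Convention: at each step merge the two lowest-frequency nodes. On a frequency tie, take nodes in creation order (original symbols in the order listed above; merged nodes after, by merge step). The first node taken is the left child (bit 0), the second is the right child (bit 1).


Huffman tree construction:
Step 1: Merge F(8) + C(10) = 18
Step 2: Merge D(15) + (F+C)(18) = 33
Read each symbol's code off the tree from the root (left child = 0, right child = 1).

Codes:
  C: 11 (length 2)
  F: 10 (length 2)
  D: 0 (length 1)
Average code length: 51/33 = 1.5455 bits/symbol


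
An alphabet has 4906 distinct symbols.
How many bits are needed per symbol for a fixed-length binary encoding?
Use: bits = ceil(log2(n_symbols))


log2(4906) = 12.2603
Bracket: 2^12 = 4096 < 4906 <= 2^13 = 8192
So ceil(log2(4906)) = 13

bits = ceil(log2(4906)) = ceil(12.2603) = 13 bits


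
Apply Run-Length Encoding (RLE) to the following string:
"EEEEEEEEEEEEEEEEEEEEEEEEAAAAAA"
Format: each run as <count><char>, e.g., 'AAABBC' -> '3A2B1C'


Scanning runs left to right:
  i=0: run of 'E' x 24 -> '24E'
  i=24: run of 'A' x 6 -> '6A'

RLE = 24E6A


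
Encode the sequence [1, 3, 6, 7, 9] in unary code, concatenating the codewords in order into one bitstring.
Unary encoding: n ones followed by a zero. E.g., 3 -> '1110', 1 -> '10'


Encode each number as n ones followed by a terminating 0:
  1 -> 10 (2 bits)
  3 -> 1110 (4 bits)
  6 -> 1111110 (7 bits)
  7 -> 11111110 (8 bits)
  9 -> 1111111110 (10 bits)
Total length = 2 + 4 + 7 + 8 + 10 = 31 bits.

Unary([1, 3, 6, 7, 9]) = 1011101111110111111101111111110 (31 bits)


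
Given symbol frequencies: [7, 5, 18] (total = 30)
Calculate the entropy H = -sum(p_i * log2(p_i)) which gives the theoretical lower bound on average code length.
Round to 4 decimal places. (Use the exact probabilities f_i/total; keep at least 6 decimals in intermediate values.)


Per-symbol terms -p_i * log2(p_i) with p_i = f_i/30:
  p = 7/30 = 0.233333: log2(p) = -2.099536, -p*log2(p) = 0.489892
  p = 5/30 = 0.166667: log2(p) = -2.584963, -p*log2(p) = 0.430827
  p = 18/30 = 0.600000: log2(p) = -0.736966, -p*log2(p) = 0.442179
H = 0.489892 + 0.430827 + 0.442179 = 1.362898

H = 1.3629 bits/symbol


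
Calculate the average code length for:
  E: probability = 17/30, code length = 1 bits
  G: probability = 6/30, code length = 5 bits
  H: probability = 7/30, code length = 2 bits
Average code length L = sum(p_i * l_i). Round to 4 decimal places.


Weighted contributions p_i * l_i:
  E: (17/30) * 1 = 17/30
  G: (6/30) * 5 = 30/30
  H: (7/30) * 2 = 14/30
Sum = (17 + 30 + 14)/30 = 61/30

L = 61/30 = 2.0333 bits/symbol


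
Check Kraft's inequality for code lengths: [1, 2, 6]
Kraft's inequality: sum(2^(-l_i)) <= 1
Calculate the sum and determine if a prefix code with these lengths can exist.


Sum = 2^(-1) + 2^(-2) + 2^(-6)
    = 0.5 + 0.25 + 0.015625
    = 49/64 = 0.765625
Since 0.765625 <= 1, Kraft's inequality IS satisfied.
A prefix code with these lengths CAN exist.

Kraft sum = 0.765625. Satisfied.


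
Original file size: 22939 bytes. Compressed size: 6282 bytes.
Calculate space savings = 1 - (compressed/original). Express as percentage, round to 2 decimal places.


ratio = compressed/original = 6282/22939 = 0.273857
savings = 1 - ratio = 1 - 0.273857 = 0.726143
as a percentage: 0.726143 * 100 = 72.61%

Space savings = 1 - 6282/22939 = 72.61%


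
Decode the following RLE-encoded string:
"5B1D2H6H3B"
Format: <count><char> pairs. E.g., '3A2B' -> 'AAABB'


Expanding each <count><char> pair:
  5B -> 'BBBBB'
  1D -> 'D'
  2H -> 'HH'
  6H -> 'HHHHHH'
  3B -> 'BBB'

Decoded = BBBBBDHHHHHHHHBBB


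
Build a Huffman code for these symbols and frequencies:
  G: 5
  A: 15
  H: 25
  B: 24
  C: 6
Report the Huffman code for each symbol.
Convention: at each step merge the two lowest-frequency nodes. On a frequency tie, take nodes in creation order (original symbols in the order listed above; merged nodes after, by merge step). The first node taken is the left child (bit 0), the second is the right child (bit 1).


Huffman tree construction:
Step 1: Merge G(5) + C(6) = 11
Step 2: Merge (G+C)(11) + A(15) = 26
Step 3: Merge B(24) + H(25) = 49
Step 4: Merge ((G+C)+A)(26) + (B+H)(49) = 75
Read each symbol's code off the tree from the root (left child = 0, right child = 1).

Codes:
  G: 000 (length 3)
  A: 01 (length 2)
  H: 11 (length 2)
  B: 10 (length 2)
  C: 001 (length 3)
Average code length: 161/75 = 2.1467 bits/symbol


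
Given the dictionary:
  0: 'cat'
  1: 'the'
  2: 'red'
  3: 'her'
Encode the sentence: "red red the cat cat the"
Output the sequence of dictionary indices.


Look up each word in the dictionary:
  'red' -> 2
  'red' -> 2
  'the' -> 1
  'cat' -> 0
  'cat' -> 0
  'the' -> 1

Encoded: [2, 2, 1, 0, 0, 1]


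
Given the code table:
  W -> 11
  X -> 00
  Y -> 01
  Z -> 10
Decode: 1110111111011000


Decoding:
11 -> W
10 -> Z
11 -> W
11 -> W
11 -> W
01 -> Y
10 -> Z
00 -> X


Result: WZWWWYZX
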